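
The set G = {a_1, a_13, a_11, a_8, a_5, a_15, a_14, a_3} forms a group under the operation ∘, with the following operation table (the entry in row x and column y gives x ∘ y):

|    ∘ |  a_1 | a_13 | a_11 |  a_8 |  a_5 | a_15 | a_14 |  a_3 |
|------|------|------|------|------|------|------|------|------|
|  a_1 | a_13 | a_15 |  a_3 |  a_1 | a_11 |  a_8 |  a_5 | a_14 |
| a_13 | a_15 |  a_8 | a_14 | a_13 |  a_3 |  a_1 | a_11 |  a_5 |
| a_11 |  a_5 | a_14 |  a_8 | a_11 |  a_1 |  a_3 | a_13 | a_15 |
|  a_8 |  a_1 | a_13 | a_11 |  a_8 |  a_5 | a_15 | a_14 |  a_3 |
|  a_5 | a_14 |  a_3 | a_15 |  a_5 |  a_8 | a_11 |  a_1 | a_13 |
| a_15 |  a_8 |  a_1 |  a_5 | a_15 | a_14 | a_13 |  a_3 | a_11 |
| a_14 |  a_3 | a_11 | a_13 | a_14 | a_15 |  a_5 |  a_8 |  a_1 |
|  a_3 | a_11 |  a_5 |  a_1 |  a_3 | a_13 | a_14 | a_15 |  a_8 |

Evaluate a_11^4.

a_8

a_11^1 = a_11
a_11^2 = a_11 ∘ a_11 = a_8
a_11^3 = a_8 ∘ a_11 = a_11
a_11^4 = a_11 ∘ a_11 = a_8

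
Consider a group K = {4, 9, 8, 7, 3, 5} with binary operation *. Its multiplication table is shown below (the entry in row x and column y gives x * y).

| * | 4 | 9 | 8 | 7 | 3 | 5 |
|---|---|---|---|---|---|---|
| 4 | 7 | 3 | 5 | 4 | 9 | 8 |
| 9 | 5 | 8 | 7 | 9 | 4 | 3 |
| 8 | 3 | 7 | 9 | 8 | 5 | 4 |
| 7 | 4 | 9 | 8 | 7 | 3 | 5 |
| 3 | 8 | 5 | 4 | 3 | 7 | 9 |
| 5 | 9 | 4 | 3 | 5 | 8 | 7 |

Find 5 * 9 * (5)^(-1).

The identity is 7. In row 5, the entry 7 sits in column 5, so 5^(-1) = 5.
5 * 9 = 4
4 * 5 = 8
(Structurally, K here is isomorphic to the symmetric group S_3.)

8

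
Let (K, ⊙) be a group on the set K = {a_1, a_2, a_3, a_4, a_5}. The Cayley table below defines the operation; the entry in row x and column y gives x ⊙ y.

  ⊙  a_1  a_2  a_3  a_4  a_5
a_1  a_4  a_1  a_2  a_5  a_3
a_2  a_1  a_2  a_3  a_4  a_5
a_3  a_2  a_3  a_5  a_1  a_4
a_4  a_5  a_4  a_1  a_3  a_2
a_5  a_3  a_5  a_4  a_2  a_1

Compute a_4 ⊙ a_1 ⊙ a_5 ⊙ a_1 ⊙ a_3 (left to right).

a_1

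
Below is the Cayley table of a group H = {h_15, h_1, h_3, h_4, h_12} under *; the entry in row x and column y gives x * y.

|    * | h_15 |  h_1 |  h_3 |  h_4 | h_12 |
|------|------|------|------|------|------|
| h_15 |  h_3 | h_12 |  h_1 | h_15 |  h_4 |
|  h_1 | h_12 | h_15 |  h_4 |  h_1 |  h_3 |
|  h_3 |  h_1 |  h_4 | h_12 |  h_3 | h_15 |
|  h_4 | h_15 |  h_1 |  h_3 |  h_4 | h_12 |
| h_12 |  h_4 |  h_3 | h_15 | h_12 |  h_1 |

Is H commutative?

Check whether the table is symmetric across its main diagonal.
Every entry (row x, col y) equals the entry (row y, col x), so H is abelian.

Yes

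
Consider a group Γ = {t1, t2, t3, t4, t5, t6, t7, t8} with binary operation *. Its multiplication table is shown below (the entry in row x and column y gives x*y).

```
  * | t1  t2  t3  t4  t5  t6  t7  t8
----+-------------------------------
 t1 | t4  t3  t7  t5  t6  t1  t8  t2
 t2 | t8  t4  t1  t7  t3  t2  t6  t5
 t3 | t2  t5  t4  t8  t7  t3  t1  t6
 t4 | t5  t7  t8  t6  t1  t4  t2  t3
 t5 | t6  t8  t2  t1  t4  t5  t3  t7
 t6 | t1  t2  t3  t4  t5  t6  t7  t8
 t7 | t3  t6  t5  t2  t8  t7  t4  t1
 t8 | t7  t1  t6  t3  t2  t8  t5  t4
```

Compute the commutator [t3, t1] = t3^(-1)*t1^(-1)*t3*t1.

Identity is t6; from the table t3^(-1) = t8 and t1^(-1) = t5.
t8*t5 = t2
t2*t3 = t1
t1*t1 = t4
(Structurally, Γ here is isomorphic to the quaternion group Q_8.)

t4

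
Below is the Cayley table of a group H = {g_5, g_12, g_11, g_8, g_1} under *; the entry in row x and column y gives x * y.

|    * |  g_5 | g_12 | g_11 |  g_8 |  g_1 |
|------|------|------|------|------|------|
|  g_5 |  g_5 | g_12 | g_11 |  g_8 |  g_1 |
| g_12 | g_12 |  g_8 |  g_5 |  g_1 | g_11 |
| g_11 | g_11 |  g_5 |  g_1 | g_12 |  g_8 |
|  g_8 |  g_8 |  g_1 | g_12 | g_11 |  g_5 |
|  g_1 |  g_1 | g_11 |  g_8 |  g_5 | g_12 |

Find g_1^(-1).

First locate the identity: row g_5 matches the header, so g_5 is the identity.
Scan row g_1 for g_5: g_1 * g_8 = g_5. Hence g_1^(-1) = g_8.
(Structurally, H here is isomorphic to the cyclic group Z_5.)

g_8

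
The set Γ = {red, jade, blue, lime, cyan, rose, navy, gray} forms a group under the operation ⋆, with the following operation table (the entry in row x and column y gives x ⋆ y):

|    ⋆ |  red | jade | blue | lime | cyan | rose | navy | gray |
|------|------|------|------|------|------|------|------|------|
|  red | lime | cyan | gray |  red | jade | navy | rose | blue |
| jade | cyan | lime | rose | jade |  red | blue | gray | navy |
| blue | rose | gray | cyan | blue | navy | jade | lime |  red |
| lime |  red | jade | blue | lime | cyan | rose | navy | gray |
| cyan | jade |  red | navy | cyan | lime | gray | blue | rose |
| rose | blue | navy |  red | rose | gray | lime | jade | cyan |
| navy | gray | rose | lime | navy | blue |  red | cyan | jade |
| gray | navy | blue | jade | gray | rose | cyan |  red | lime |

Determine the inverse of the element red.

red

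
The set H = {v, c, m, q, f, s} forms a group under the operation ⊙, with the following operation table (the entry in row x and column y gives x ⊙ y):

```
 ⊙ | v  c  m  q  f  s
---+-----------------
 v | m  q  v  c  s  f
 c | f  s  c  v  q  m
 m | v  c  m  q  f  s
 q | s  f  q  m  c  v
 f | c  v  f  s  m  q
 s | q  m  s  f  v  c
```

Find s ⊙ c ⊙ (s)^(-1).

c

The identity is m. In row s, the entry m sits in column c, so s^(-1) = c.
s ⊙ c = m
m ⊙ c = c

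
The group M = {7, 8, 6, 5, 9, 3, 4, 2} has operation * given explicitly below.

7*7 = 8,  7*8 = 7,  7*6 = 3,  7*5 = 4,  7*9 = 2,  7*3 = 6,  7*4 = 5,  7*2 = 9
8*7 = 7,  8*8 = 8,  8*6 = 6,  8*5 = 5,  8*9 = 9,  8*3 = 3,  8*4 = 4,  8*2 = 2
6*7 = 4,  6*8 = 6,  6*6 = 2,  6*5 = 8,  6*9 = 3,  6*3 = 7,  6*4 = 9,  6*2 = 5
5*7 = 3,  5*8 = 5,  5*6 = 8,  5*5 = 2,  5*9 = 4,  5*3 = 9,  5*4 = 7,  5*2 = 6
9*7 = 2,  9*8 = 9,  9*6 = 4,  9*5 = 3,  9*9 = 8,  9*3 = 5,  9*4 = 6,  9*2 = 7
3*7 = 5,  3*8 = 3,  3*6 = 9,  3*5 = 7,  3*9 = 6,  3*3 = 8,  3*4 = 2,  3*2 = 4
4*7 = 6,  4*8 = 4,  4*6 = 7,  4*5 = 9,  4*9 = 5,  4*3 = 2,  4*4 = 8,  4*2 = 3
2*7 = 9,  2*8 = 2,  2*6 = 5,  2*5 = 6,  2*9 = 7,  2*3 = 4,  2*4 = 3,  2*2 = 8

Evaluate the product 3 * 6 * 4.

6

3 * 6 = 9
9 * 4 = 6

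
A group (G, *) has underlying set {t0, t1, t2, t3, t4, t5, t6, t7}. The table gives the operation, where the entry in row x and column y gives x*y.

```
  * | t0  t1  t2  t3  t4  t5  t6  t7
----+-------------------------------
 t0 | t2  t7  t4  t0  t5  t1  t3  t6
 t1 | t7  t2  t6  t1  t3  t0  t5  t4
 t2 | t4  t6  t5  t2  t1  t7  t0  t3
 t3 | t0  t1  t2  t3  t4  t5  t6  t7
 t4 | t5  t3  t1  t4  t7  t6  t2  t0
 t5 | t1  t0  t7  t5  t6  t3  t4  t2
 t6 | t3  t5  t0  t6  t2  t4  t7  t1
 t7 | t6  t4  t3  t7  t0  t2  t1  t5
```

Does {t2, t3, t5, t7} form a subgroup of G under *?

{t2, t3, t5, t7} contains the identity t3.
Checking products: every product of two elements of {t2, t3, t5, t7} (read from the table) lies in {t2, t3, t5, t7}, so the set is closed.
In a finite group, a nonempty closed subset is a subgroup. So {t2, t3, t5, t7} ≤ G.

Yes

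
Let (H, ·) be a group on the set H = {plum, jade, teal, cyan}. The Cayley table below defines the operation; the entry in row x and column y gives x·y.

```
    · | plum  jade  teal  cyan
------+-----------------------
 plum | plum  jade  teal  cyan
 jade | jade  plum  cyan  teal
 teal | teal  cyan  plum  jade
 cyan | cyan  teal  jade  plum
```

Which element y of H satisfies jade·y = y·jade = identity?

First locate the identity: row plum matches the header, so plum is the identity.
Scan row jade for plum: jade·jade = plum. Hence jade^(-1) = jade.

jade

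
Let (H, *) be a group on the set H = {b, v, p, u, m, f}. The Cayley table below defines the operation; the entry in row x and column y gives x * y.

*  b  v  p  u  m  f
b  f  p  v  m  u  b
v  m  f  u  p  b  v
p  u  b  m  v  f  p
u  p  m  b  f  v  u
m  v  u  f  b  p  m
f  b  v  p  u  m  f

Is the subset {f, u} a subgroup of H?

Yes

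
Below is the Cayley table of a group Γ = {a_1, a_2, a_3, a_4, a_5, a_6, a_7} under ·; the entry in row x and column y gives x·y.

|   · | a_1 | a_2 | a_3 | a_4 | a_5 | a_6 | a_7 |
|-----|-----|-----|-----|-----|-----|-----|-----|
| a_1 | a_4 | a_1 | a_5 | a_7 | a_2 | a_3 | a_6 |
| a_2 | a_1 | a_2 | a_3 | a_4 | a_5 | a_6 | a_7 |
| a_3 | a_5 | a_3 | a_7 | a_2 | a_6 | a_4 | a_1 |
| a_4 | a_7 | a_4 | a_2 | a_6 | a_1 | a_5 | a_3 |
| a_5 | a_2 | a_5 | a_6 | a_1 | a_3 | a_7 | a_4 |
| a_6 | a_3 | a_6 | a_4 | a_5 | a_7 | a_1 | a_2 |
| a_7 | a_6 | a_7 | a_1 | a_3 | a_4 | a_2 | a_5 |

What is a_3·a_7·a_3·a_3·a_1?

a_3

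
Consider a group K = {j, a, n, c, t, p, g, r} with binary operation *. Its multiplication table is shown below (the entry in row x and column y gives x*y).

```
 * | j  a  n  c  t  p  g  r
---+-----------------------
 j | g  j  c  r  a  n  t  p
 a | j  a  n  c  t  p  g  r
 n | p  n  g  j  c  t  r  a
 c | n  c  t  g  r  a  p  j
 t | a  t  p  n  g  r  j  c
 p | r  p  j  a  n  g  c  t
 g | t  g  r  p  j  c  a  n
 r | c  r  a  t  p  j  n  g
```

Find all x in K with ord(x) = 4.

{c, j, n, p, r, t}

Identity is a. Compute the order of each non-identity element by repeated multiplication:
  j: j → g → t → a  (order 4)
  n: n → g → r → a  (order 4)
  c: c → g → p → a  (order 4)
  t: t → g → j → a  (order 4)
  p: p → g → c → a  (order 4)
  g: g → a  (order 2)
  r: r → g → n → a  (order 4)
Elements of order 4: {c, j, n, p, r, t}.
(Structurally, K here is isomorphic to the quaternion group Q_8.)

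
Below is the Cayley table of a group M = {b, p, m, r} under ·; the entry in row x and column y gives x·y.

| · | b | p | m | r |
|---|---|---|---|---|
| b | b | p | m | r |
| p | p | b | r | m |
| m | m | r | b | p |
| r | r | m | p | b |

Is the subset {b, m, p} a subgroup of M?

No

p·m = r, which is not in {b, m, p}.
The subset is not closed under ·, so it is not a subgroup.
(Structurally, M here is isomorphic to the Klein four-group V_4.)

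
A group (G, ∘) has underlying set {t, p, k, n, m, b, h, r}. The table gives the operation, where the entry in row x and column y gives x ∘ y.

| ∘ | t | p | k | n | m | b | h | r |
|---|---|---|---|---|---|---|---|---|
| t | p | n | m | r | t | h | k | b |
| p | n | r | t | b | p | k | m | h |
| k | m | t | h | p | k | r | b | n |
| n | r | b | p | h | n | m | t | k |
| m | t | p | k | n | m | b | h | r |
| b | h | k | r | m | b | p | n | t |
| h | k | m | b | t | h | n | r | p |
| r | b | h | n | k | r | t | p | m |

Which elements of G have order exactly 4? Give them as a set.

Identity is m. Compute the order of each non-identity element by repeated multiplication:
  t: t → p → n → r → b → h → k → m  (order 8)
  p: p → r → h → m  (order 4)
  k: k → h → b → r → n → p → t → m  (order 8)
  n: n → h → t → r → k → p → b → m  (order 8)
  b: b → p → k → r → t → h → n → m  (order 8)
  h: h → r → p → m  (order 4)
  r: r → m  (order 2)
Elements of order 4: {h, p}.

{h, p}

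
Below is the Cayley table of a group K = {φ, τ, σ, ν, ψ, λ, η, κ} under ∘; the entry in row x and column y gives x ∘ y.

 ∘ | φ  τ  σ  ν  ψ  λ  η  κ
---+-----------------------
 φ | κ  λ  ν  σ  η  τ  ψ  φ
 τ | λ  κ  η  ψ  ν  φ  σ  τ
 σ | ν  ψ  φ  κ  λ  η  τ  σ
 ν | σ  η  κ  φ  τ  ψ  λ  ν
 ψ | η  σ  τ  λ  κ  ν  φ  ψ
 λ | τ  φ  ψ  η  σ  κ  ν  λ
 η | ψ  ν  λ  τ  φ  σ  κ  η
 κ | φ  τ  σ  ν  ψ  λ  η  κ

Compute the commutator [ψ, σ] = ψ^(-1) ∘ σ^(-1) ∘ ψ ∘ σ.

Identity is κ; from the table ψ^(-1) = ψ and σ^(-1) = ν.
ψ ∘ ν = λ
λ ∘ ψ = σ
σ ∘ σ = φ

φ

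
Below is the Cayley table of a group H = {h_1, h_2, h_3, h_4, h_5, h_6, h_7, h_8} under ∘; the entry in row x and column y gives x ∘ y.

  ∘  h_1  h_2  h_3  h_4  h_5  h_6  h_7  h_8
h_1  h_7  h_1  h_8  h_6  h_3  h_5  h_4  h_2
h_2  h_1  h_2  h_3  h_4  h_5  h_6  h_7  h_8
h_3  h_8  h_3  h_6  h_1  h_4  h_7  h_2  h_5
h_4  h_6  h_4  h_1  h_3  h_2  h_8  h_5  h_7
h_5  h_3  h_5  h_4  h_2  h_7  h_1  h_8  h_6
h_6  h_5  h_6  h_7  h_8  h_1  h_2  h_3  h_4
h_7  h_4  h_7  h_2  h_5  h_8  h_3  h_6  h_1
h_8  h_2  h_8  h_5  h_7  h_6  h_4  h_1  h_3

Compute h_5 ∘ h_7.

h_8

Read row h_5, column h_7: h_5 ∘ h_7 = h_8.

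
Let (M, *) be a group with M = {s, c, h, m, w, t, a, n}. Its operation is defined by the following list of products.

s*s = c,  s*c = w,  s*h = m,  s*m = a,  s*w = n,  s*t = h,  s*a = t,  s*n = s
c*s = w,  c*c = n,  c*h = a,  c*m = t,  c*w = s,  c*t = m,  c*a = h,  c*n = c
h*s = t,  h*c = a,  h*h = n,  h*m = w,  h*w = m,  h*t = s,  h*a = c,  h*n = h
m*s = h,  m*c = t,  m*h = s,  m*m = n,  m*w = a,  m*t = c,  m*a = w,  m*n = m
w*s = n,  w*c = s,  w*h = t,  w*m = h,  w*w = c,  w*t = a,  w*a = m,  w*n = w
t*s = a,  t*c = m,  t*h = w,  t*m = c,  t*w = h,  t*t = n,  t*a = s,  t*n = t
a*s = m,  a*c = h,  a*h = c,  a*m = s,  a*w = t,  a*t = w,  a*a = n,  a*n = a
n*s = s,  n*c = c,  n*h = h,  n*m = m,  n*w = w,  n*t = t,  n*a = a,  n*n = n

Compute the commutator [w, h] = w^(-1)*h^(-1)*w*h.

c

Identity is n; from the table w^(-1) = s and h^(-1) = h.
s*h = m
m*w = a
a*h = c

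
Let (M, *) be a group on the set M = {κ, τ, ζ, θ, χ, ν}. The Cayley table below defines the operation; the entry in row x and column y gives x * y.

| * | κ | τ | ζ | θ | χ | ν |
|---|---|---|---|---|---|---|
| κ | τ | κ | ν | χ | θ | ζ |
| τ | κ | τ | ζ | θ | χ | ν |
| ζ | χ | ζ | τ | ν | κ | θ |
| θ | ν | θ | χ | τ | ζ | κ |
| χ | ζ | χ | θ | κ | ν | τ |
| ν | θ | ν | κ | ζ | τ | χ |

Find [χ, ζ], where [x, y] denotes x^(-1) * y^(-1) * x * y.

Identity is τ; from the table χ^(-1) = ν and ζ^(-1) = ζ.
ν * ζ = κ
κ * χ = θ
θ * ζ = χ
(Structurally, M here is isomorphic to the symmetric group S_3.)

χ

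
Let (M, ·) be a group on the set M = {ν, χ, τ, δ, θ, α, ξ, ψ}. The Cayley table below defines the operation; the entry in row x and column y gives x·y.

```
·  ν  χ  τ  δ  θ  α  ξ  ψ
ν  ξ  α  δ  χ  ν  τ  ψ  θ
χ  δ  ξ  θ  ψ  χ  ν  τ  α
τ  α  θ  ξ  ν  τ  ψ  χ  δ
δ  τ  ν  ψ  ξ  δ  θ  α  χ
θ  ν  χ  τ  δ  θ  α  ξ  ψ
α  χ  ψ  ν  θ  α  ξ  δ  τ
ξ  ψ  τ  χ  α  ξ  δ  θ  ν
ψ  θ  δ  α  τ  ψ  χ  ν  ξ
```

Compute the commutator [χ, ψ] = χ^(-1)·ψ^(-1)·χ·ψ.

Identity is θ; from the table χ^(-1) = τ and ψ^(-1) = ν.
τ·ν = α
α·χ = ψ
ψ·ψ = ξ

ξ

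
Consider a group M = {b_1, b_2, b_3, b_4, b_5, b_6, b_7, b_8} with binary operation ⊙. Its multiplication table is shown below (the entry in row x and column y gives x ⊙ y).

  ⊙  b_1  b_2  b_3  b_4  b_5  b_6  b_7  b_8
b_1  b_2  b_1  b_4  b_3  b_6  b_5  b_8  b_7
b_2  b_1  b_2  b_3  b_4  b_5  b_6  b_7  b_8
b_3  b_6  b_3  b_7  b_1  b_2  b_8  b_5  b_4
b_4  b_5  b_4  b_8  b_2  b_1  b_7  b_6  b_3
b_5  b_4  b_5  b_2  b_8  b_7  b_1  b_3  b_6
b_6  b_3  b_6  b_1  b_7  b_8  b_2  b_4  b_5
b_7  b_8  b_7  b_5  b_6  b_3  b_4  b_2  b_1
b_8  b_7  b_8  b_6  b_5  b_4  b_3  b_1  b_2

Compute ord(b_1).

The identity element is b_2 (its row matches the header).
b_1^1 = b_1
b_1^2 = b_1 ⊙ b_1 = b_2
The first power of b_1 equal to the identity is b_1^2, so ord(b_1) = 2.
(Structurally, M here is isomorphic to the dihedral group D_4.)

2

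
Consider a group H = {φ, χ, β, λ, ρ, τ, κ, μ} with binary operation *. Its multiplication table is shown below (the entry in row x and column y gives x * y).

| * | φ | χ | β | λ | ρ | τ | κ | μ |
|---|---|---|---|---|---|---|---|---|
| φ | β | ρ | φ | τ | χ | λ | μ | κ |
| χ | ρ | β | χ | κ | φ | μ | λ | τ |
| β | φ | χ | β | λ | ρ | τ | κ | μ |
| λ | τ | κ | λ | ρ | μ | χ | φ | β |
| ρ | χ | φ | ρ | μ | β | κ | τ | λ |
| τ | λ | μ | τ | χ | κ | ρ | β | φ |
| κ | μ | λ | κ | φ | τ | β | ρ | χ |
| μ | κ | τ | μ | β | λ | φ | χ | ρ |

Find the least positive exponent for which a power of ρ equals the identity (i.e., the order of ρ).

The identity element is β (its row matches the header).
ρ^1 = ρ
ρ^2 = ρ * ρ = β
The first power of ρ equal to the identity is ρ^2, so ord(ρ) = 2.
(Structurally, H here is isomorphic to Z_2 x Z_4.)

2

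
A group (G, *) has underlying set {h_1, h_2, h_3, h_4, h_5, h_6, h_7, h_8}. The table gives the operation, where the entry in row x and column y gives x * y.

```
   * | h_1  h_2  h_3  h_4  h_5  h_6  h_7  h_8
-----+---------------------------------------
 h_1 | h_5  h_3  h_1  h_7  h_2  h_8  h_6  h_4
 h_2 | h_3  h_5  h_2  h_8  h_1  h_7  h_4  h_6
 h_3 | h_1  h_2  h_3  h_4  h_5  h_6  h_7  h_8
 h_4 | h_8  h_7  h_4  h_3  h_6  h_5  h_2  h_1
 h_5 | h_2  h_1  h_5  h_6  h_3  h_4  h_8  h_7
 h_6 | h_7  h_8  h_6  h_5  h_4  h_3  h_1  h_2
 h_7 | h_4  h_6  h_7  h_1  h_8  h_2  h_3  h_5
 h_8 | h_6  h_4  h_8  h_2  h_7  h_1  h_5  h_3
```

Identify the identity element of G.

The identity e satisfies e * x = x for all x, so its row in the table reproduces the column headers.
Row h_3 reads: h_1, h_2, h_3, h_4, h_5, h_6, h_7, h_8 — exactly the header order. So h_3 is the identity.

h_3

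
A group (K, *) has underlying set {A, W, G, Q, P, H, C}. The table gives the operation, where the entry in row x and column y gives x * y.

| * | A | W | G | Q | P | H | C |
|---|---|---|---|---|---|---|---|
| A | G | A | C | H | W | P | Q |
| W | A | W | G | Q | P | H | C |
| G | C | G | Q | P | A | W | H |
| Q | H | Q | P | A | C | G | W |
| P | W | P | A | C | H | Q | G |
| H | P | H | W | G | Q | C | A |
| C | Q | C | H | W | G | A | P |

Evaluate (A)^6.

P

A^1 = A
A^2 = A * A = G
A^3 = G * A = C
A^4 = C * A = Q
A^5 = Q * A = H
A^6 = H * A = P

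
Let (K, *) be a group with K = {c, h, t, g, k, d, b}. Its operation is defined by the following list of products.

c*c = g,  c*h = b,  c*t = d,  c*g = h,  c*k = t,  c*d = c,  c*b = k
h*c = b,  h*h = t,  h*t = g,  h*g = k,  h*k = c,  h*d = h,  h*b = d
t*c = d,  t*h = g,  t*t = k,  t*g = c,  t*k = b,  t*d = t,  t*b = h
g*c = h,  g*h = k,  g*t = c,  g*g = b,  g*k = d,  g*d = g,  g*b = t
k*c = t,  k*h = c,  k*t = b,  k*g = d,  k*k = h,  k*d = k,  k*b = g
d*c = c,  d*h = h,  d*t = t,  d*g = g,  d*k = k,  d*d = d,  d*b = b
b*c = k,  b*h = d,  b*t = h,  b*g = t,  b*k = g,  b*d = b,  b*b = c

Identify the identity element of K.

The identity e satisfies e * x = x for all x, so its row in the table reproduces the column headers.
Row d reads: c, h, t, g, k, d, b — exactly the header order. So d is the identity.
(Structurally, K here is isomorphic to the cyclic group Z_7.)

d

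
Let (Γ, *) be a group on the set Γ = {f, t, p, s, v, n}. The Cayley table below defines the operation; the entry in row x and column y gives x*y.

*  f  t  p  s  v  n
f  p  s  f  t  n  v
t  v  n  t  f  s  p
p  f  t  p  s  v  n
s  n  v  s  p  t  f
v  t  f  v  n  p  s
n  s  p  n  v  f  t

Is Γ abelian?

n*v = f but v*n = s.
Since n and v do not commute, Γ is not abelian.

No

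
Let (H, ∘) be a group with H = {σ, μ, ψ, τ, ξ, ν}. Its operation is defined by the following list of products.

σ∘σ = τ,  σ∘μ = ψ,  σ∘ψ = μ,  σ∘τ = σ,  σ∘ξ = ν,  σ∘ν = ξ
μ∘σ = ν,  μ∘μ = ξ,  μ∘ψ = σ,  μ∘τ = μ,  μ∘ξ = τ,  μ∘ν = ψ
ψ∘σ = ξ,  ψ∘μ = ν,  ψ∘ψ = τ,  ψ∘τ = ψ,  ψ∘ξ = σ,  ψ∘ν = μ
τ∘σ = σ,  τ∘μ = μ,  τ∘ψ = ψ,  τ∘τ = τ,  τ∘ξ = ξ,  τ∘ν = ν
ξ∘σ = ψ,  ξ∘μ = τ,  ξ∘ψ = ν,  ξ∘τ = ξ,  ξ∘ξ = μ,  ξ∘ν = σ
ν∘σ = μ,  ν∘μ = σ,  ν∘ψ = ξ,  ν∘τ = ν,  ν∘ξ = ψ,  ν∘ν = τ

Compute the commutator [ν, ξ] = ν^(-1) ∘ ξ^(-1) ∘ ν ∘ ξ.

Identity is τ; from the table ν^(-1) = ν and ξ^(-1) = μ.
ν ∘ μ = σ
σ ∘ ν = ξ
ξ ∘ ξ = μ

μ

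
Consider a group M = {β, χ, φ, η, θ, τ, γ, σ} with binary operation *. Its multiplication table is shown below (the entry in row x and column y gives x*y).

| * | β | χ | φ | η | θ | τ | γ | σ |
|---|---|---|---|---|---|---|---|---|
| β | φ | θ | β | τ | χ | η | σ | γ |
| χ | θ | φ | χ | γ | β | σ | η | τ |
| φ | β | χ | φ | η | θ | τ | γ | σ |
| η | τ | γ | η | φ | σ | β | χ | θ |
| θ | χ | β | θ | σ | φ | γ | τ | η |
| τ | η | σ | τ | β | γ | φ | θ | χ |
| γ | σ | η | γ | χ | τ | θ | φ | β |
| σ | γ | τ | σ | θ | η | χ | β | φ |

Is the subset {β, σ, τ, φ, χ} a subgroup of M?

τ*β = η, which is not in {β, σ, τ, φ, χ}.
The subset is not closed under *, so it is not a subgroup.

No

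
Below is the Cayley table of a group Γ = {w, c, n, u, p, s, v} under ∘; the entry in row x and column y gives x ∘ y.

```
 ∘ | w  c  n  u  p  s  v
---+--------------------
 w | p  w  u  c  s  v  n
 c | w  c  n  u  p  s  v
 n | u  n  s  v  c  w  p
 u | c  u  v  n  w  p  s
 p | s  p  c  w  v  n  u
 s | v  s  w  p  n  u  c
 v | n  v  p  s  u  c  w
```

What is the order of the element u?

The identity element is c (its row matches the header).
u^1 = u
u^2 = u ∘ u = n
u^3 = n ∘ u = v
u^4 = v ∘ u = s
u^5 = s ∘ u = p
u^6 = p ∘ u = w
u^7 = w ∘ u = c
The first power of u equal to the identity is u^7, so ord(u) = 7.

7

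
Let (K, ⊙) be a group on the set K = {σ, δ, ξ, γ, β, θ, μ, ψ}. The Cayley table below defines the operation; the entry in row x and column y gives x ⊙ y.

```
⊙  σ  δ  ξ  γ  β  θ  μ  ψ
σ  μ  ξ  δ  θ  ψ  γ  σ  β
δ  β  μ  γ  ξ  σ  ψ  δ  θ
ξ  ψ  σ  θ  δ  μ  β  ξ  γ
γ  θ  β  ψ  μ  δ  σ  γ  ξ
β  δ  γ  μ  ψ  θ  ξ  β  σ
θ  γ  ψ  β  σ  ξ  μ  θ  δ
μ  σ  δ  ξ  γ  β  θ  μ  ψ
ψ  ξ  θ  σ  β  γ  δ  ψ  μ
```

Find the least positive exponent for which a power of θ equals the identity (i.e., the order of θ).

2

The identity element is μ (its row matches the header).
θ^1 = θ
θ^2 = θ ⊙ θ = μ
The first power of θ equal to the identity is θ^2, so ord(θ) = 2.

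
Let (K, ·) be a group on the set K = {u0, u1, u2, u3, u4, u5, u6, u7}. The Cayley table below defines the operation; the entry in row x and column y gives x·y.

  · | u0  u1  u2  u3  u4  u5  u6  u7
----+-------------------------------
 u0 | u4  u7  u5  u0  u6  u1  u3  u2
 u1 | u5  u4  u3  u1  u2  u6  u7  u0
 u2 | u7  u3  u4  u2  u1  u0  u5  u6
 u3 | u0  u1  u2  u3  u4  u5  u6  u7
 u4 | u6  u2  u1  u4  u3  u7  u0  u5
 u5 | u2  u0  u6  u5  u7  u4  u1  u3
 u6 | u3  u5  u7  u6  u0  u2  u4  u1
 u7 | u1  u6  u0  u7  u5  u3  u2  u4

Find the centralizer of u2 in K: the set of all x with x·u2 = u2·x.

Compare row u2 with column u2 entry by entry.
u4·u2 = u1 = u2·u4, so u4 commutes with u2.
u7·u2 = u0 but u2·u7 = u6, so u7 does not.
Collecting the elements that commute with u2: C(u2) = {u1, u2, u3, u4}.

{u1, u2, u3, u4}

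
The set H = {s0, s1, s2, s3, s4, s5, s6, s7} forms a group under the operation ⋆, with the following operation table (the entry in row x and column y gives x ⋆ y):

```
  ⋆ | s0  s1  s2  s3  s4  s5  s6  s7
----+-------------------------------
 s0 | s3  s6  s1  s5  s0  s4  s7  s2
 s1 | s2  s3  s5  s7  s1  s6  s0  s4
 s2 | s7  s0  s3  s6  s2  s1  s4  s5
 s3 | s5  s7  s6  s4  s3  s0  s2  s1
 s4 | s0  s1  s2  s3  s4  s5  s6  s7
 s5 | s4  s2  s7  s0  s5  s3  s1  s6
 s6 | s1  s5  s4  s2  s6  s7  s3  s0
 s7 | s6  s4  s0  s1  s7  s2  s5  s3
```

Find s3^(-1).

s3

First locate the identity: row s4 matches the header, so s4 is the identity.
Scan row s3 for s4: s3 ⋆ s3 = s4. Hence s3^(-1) = s3.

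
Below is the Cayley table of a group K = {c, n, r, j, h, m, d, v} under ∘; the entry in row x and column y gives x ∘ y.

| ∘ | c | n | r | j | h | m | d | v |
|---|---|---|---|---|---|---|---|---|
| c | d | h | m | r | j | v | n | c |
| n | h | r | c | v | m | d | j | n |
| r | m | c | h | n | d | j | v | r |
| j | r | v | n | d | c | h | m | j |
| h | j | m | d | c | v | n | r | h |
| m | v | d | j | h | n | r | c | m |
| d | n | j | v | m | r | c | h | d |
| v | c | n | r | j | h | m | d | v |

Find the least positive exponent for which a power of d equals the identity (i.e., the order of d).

4

The identity element is v (its row matches the header).
d^1 = d
d^2 = d ∘ d = h
d^3 = h ∘ d = r
d^4 = r ∘ d = v
The first power of d equal to the identity is d^4, so ord(d) = 4.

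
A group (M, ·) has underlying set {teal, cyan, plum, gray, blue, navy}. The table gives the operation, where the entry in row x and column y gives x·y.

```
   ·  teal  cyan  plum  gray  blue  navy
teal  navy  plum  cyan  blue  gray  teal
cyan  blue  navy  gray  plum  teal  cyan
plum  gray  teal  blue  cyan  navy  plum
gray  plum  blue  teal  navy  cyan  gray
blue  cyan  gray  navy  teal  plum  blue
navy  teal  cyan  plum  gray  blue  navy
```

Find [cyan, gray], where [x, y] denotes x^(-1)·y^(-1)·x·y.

Identity is navy; from the table cyan^(-1) = cyan and gray^(-1) = gray.
cyan·gray = plum
plum·cyan = teal
teal·gray = blue

blue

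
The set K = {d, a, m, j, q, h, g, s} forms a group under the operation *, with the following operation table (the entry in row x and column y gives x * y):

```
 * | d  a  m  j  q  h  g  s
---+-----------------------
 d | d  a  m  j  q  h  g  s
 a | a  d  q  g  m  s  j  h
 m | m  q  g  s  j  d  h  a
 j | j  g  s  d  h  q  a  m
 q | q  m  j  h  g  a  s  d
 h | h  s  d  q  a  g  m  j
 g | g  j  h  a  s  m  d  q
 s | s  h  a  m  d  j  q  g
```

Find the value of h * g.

m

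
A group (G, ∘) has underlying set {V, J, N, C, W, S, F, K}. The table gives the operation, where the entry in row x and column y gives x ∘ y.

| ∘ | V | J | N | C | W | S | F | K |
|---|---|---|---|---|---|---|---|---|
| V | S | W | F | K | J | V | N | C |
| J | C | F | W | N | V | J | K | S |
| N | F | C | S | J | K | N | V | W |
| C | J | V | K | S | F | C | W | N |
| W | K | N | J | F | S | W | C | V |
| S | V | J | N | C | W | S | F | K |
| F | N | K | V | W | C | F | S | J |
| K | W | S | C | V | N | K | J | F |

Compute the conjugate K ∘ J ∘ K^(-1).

The identity is S. In row K, the entry S sits in column J, so K^(-1) = J.
K ∘ J = S
S ∘ J = J

J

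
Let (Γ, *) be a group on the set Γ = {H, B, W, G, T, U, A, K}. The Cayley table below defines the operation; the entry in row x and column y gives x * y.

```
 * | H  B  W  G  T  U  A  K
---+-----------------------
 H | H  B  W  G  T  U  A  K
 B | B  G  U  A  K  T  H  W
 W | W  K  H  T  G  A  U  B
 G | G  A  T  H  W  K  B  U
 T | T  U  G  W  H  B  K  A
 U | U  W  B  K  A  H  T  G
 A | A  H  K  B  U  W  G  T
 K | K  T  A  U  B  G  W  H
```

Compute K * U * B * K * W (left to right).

G

K * U = G
G * B = A
A * K = T
T * W = G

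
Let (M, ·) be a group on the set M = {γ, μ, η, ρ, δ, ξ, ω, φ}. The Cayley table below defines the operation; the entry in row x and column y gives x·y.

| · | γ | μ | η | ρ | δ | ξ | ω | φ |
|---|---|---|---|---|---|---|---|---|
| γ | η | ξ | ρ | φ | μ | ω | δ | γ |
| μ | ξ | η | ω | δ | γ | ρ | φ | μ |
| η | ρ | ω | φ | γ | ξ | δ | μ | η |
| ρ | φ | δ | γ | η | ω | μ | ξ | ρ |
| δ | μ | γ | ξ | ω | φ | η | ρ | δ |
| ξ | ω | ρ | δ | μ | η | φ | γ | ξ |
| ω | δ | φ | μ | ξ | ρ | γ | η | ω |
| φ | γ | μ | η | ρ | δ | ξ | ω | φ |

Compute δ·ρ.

Read row δ, column ρ: δ·ρ = ω.

ω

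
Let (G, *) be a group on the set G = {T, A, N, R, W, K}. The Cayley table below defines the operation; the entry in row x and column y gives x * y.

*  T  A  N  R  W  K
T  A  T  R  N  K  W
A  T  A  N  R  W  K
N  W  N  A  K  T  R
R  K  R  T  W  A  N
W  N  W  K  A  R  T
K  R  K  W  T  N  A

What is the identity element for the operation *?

A

The identity e satisfies e * x = x for all x, so its row in the table reproduces the column headers.
Row A reads: T, A, N, R, W, K — exactly the header order. So A is the identity.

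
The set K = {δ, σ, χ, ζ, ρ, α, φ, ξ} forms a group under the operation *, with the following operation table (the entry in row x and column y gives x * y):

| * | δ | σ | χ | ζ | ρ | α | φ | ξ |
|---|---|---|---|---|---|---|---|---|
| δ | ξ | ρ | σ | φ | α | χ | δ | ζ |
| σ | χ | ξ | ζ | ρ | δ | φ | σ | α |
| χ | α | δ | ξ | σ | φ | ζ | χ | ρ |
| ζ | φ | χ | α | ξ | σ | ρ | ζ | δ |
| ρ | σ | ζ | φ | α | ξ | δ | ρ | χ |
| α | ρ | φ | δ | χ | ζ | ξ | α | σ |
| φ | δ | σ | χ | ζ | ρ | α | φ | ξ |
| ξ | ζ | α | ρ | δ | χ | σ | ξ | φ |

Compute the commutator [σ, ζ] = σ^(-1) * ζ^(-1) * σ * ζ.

Identity is φ; from the table σ^(-1) = α and ζ^(-1) = δ.
α * δ = ρ
ρ * σ = ζ
ζ * ζ = ξ
(Structurally, K here is isomorphic to the quaternion group Q_8.)

ξ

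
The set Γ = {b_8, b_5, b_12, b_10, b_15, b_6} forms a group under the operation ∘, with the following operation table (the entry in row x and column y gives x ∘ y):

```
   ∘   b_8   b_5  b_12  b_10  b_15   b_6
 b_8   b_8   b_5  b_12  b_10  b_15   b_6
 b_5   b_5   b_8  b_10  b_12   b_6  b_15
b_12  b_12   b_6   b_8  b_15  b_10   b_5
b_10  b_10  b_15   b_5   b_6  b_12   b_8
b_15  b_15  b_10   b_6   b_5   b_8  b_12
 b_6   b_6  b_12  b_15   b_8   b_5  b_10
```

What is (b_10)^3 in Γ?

b_8

b_10^1 = b_10
b_10^2 = b_10 ∘ b_10 = b_6
b_10^3 = b_6 ∘ b_10 = b_8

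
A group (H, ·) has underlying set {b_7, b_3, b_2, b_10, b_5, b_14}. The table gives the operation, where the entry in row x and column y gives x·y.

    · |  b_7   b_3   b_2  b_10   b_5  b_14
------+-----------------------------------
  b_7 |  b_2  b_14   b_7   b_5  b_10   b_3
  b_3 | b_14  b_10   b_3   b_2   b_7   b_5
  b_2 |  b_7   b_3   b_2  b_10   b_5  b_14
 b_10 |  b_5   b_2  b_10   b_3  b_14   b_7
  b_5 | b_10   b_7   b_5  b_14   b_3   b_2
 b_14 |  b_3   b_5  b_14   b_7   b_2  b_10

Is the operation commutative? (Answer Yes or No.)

Yes

Check whether the table is symmetric across its main diagonal.
Every entry (row x, col y) equals the entry (row y, col x), so H is abelian.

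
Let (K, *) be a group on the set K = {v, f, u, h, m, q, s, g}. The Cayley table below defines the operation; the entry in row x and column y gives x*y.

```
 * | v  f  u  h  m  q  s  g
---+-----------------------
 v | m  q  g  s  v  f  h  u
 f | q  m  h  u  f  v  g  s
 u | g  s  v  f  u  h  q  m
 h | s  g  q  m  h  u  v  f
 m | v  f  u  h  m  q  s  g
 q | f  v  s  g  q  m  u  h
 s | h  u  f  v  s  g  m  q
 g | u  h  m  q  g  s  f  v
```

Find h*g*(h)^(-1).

The identity is m. In row h, the entry m sits in column h, so h^(-1) = h.
h*g = f
f*h = u
(Structurally, K here is isomorphic to the dihedral group D_4.)

u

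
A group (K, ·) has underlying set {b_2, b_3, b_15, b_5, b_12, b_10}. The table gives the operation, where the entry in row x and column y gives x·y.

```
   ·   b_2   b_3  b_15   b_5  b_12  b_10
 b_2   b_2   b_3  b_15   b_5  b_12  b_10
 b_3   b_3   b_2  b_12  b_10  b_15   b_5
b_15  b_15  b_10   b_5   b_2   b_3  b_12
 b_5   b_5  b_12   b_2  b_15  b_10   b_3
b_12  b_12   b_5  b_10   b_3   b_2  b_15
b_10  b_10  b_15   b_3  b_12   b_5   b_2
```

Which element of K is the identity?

b_2

The identity e satisfies e·x = x for all x, so its row in the table reproduces the column headers.
Row b_2 reads: b_2, b_3, b_15, b_5, b_12, b_10 — exactly the header order. So b_2 is the identity.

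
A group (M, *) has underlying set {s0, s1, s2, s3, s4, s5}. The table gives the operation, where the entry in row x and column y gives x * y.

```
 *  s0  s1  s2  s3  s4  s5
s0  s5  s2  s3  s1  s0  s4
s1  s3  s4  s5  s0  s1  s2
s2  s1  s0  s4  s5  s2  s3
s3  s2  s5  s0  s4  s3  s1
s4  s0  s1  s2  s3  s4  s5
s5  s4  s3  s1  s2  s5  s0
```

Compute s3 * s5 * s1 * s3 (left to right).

s3 * s5 = s1
s1 * s1 = s4
s4 * s3 = s3

s3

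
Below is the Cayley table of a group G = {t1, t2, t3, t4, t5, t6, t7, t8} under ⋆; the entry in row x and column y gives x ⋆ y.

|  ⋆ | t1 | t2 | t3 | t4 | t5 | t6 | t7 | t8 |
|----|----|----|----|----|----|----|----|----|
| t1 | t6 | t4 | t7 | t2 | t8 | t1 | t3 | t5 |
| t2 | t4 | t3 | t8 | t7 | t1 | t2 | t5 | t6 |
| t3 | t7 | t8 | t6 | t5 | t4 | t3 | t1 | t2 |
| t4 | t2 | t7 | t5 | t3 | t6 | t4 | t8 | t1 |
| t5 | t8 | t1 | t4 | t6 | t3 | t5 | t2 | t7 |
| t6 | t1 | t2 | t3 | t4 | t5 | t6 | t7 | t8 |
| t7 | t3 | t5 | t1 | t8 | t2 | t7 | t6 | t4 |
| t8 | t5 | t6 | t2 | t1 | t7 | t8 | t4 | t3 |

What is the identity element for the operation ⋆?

The identity e satisfies e ⋆ x = x for all x, so its row in the table reproduces the column headers.
Row t6 reads: t1, t2, t3, t4, t5, t6, t7, t8 — exactly the header order. So t6 is the identity.

t6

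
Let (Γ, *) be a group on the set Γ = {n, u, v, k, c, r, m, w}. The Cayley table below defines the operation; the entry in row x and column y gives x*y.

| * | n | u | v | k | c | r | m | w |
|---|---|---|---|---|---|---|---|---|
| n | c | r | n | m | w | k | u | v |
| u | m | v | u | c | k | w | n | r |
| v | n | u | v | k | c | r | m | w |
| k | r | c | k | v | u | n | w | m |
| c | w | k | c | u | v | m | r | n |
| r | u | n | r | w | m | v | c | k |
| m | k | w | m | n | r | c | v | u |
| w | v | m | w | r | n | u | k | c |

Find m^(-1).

m

First locate the identity: row v matches the header, so v is the identity.
Scan row m for v: m*m = v. Hence m^(-1) = m.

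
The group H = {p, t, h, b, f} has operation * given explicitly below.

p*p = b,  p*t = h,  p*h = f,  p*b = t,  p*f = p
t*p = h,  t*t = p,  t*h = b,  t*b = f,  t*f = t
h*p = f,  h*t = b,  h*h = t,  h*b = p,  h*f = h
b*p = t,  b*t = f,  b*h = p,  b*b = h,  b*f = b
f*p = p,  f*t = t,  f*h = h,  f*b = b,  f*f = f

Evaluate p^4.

h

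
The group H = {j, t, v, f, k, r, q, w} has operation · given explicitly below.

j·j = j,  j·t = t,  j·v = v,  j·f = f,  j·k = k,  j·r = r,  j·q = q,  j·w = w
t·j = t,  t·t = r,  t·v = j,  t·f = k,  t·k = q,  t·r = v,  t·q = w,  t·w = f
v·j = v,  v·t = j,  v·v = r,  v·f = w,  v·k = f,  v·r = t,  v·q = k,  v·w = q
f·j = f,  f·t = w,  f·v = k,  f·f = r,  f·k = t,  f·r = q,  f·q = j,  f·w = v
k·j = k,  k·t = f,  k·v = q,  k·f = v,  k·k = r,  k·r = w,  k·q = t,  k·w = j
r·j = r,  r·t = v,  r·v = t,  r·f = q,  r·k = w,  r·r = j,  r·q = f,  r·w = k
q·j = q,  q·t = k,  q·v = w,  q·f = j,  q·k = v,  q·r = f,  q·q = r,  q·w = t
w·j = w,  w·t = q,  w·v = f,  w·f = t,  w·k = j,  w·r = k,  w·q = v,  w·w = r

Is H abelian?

No

q·t = k but t·q = w.
Since q and t do not commute, H is not abelian.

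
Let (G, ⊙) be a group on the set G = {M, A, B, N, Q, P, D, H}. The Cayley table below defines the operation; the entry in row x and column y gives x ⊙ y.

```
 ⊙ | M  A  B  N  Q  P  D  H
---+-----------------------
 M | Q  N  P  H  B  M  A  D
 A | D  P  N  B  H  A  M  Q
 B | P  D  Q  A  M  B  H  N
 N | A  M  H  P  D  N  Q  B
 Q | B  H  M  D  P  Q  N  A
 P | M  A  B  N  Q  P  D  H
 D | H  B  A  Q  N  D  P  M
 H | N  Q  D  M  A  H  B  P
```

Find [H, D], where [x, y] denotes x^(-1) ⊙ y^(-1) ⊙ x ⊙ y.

Q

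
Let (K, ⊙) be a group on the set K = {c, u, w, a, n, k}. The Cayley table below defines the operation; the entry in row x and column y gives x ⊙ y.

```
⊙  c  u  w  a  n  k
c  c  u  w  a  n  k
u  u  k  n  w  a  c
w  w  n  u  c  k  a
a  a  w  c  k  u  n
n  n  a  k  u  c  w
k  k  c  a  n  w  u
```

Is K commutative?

Check whether the table is symmetric across its main diagonal.
Every entry (row x, col y) equals the entry (row y, col x), so K is abelian.

Yes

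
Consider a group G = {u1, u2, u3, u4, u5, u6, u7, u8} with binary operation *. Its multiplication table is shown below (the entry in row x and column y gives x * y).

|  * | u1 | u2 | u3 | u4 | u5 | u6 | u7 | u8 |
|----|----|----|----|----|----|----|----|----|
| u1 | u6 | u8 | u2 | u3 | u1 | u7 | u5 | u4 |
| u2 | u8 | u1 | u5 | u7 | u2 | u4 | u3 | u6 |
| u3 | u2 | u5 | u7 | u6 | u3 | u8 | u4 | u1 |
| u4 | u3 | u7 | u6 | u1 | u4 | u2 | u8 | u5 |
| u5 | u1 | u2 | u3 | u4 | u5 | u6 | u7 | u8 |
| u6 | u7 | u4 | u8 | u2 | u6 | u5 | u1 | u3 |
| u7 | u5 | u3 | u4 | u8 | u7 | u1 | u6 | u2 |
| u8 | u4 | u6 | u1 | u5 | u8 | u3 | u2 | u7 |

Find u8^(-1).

First locate the identity: row u5 matches the header, so u5 is the identity.
Scan row u8 for u5: u8 * u4 = u5. Hence u8^(-1) = u4.

u4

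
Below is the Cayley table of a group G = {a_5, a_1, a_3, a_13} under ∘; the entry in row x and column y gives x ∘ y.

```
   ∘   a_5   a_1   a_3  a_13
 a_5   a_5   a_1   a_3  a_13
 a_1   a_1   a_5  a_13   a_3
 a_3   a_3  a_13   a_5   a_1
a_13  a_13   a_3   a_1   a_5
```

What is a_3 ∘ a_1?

Read row a_3, column a_1: a_3 ∘ a_1 = a_13.

a_13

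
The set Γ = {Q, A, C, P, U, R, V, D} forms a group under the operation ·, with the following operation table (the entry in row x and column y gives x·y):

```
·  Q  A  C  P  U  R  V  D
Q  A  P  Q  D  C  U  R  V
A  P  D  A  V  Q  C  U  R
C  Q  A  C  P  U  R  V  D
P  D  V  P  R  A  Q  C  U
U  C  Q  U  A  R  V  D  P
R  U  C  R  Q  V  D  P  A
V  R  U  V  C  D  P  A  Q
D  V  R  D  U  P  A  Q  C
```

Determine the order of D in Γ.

The identity element is C (its row matches the header).
D^1 = D
D^2 = D·D = C
The first power of D equal to the identity is D^2, so ord(D) = 2.
(Structurally, Γ here is isomorphic to the cyclic group Z_8.)

2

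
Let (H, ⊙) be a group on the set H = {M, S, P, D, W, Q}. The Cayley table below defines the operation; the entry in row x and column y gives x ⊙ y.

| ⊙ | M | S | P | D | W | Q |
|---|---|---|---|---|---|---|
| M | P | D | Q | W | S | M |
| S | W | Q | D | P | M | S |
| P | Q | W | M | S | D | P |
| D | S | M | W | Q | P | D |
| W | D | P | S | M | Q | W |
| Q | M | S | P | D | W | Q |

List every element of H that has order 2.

Identity is Q. Compute the order of each non-identity element by repeated multiplication:
  M: M → P → Q  (order 3)
  S: S → Q  (order 2)
  P: P → M → Q  (order 3)
  D: D → Q  (order 2)
  W: W → Q  (order 2)
Elements of order 2: {D, S, W}.

{D, S, W}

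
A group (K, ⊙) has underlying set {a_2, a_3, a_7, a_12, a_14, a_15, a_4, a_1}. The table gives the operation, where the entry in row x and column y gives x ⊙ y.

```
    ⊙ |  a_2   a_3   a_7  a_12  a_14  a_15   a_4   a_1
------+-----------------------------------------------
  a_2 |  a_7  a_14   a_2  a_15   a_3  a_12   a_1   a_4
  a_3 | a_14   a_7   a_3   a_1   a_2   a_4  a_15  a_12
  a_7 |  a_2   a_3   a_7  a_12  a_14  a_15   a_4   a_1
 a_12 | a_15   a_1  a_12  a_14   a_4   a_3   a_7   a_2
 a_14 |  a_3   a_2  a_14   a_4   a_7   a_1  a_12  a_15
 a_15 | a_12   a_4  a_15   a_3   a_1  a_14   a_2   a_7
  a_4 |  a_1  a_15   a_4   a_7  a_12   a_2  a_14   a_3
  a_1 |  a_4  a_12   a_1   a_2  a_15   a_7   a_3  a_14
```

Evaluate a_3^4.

a_7

a_3^1 = a_3
a_3^2 = a_3 ⊙ a_3 = a_7
a_3^3 = a_7 ⊙ a_3 = a_3
a_3^4 = a_3 ⊙ a_3 = a_7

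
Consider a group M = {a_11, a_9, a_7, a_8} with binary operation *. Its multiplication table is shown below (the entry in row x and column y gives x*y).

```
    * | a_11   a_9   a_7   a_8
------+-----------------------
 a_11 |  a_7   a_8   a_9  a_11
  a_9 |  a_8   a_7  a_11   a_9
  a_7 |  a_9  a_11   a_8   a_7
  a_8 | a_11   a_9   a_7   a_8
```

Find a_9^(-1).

a_11

First locate the identity: row a_8 matches the header, so a_8 is the identity.
Scan row a_9 for a_8: a_9*a_11 = a_8. Hence a_9^(-1) = a_11.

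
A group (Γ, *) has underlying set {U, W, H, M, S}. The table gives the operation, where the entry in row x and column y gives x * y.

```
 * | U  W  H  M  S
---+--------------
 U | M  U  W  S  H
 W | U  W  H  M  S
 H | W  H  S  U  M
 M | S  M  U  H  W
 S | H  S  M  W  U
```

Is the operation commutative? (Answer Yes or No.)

Check whether the table is symmetric across its main diagonal.
Every entry (row x, col y) equals the entry (row y, col x), so Γ is abelian.

Yes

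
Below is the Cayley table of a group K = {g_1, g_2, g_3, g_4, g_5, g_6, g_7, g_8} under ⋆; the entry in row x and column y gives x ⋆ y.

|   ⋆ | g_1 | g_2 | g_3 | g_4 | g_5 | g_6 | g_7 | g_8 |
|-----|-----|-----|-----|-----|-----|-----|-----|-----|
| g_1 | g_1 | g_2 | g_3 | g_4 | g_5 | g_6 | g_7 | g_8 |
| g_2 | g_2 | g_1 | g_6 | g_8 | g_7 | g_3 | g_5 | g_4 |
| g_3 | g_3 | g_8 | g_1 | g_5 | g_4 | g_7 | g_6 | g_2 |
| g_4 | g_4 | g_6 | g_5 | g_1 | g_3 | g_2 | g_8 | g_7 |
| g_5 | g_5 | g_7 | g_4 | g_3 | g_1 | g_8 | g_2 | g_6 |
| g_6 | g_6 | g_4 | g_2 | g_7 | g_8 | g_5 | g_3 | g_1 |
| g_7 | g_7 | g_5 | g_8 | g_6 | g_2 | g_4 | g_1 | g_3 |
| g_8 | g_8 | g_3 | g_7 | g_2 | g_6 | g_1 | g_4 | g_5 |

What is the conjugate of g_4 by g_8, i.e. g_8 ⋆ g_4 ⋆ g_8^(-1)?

g_3

The identity is g_1. In row g_8, the entry g_1 sits in column g_6, so g_8^(-1) = g_6.
g_8 ⋆ g_4 = g_2
g_2 ⋆ g_6 = g_3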